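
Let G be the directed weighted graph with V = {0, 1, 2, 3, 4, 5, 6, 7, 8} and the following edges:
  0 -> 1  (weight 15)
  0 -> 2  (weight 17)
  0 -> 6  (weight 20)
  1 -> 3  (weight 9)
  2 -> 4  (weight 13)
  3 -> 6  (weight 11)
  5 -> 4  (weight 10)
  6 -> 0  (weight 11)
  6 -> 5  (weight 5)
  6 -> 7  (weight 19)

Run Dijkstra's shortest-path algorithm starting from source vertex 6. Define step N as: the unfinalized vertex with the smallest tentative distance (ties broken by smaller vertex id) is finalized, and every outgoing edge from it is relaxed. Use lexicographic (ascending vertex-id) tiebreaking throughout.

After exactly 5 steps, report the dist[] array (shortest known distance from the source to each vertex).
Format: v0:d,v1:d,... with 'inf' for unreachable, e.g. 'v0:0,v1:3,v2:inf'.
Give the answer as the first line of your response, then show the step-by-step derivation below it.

v0:11,v1:26,v2:28,v3:inf,v4:15,v5:5,v6:0,v7:19,v8:inf

step 1: dist = v0:11,v1:inf,v2:inf,v3:inf,v4:inf,v5:5,v6:0,v7:19,v8:inf
step 2: dist = v0:11,v1:inf,v2:inf,v3:inf,v4:15,v5:5,v6:0,v7:19,v8:inf
step 3: dist = v0:11,v1:26,v2:28,v3:inf,v4:15,v5:5,v6:0,v7:19,v8:inf
step 4: dist = v0:11,v1:26,v2:28,v3:inf,v4:15,v5:5,v6:0,v7:19,v8:inf
step 5: dist = v0:11,v1:26,v2:28,v3:inf,v4:15,v5:5,v6:0,v7:19,v8:inf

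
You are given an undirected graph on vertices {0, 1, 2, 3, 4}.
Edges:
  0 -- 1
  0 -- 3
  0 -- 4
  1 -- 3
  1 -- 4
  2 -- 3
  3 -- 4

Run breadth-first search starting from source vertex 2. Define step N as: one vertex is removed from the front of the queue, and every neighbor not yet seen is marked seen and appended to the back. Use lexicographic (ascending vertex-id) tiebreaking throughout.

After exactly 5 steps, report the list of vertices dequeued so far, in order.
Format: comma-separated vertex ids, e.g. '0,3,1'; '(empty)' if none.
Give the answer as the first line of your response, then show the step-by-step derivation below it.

2,3,0,1,4

step 1: dequeue 2; queue=[3]; order=2
step 2: dequeue 3; queue=[0,1,4]; order=2,3
step 3: dequeue 0; queue=[1,4]; order=2,3,0
step 4: dequeue 1; queue=[4]; order=2,3,0,1
step 5: dequeue 4; queue=[(empty)]; order=2,3,0,1,4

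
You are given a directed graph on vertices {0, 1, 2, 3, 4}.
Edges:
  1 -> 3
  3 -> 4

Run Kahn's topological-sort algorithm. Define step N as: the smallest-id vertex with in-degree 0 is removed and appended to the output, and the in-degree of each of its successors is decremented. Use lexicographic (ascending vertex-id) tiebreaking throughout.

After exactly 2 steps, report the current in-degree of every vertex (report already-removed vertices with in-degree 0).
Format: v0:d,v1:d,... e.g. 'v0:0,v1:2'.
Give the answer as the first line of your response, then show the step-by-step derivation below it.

v0:0,v1:0,v2:0,v3:0,v4:1

step 1: output 0; order=[0]; indeg=(0,0,0,1,1)
step 2: output 1; order=[0,1]; indeg=(0,0,0,0,1)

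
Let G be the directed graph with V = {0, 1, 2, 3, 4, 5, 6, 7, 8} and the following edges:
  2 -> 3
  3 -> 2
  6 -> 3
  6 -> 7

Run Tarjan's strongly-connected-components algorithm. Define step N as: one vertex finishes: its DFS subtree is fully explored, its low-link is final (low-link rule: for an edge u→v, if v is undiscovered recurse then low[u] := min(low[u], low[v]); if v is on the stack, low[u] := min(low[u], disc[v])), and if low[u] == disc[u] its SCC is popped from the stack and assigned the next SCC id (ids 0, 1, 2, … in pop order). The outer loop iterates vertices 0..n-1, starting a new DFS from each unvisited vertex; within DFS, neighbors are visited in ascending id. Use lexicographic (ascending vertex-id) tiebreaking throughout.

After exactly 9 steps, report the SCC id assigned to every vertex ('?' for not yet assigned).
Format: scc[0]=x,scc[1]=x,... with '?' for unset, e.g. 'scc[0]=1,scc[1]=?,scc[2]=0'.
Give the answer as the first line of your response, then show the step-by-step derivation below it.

scc[0]=0,scc[1]=1,scc[2]=2,scc[3]=2,scc[4]=3,scc[5]=4,scc[6]=6,scc[7]=5,scc[8]=7

step 1: low=(low[0]=0,low[1]=?,low[2]=?,low[3]=?,low[4]=?,low[5]=?,low[6]=?,low[7]=?,low[8]=?); scc=(scc[0]=0,scc[1]=?,scc[2]=?,scc[3]=?,scc[4]=?,scc[5]=?,scc[6]=?,scc[7]=?,scc[8]=?)
step 2: low=(low[0]=0,low[1]=1,low[2]=?,low[3]=?,low[4]=?,low[5]=?,low[6]=?,low[7]=?,low[8]=?); scc=(scc[0]=0,scc[1]=1,scc[2]=?,scc[3]=?,scc[4]=?,scc[5]=?,scc[6]=?,scc[7]=?,scc[8]=?)
step 3: low=(low[0]=0,low[1]=1,low[2]=2,low[3]=2,low[4]=?,low[5]=?,low[6]=?,low[7]=?,low[8]=?); scc=(scc[0]=0,scc[1]=1,scc[2]=?,scc[3]=?,scc[4]=?,scc[5]=?,scc[6]=?,scc[7]=?,scc[8]=?)
step 4: low=(low[0]=0,low[1]=1,low[2]=2,low[3]=2,low[4]=?,low[5]=?,low[6]=?,low[7]=?,low[8]=?); scc=(scc[0]=0,scc[1]=1,scc[2]=2,scc[3]=2,scc[4]=?,scc[5]=?,scc[6]=?,scc[7]=?,scc[8]=?)
step 5: low=(low[0]=0,low[1]=1,low[2]=2,low[3]=2,low[4]=4,low[5]=?,low[6]=?,low[7]=?,low[8]=?); scc=(scc[0]=0,scc[1]=1,scc[2]=2,scc[3]=2,scc[4]=3,scc[5]=?,scc[6]=?,scc[7]=?,scc[8]=?)
step 6: low=(low[0]=0,low[1]=1,low[2]=2,low[3]=2,low[4]=4,low[5]=5,low[6]=?,low[7]=?,low[8]=?); scc=(scc[0]=0,scc[1]=1,scc[2]=2,scc[3]=2,scc[4]=3,scc[5]=4,scc[6]=?,scc[7]=?,scc[8]=?)
step 7: low=(low[0]=0,low[1]=1,low[2]=2,low[3]=2,low[4]=4,low[5]=5,low[6]=6,low[7]=7,low[8]=?); scc=(scc[0]=0,scc[1]=1,scc[2]=2,scc[3]=2,scc[4]=3,scc[5]=4,scc[6]=?,scc[7]=5,scc[8]=?)
step 8: low=(low[0]=0,low[1]=1,low[2]=2,low[3]=2,low[4]=4,low[5]=5,low[6]=6,low[7]=7,low[8]=?); scc=(scc[0]=0,scc[1]=1,scc[2]=2,scc[3]=2,scc[4]=3,scc[5]=4,scc[6]=6,scc[7]=5,scc[8]=?)
step 9: low=(low[0]=0,low[1]=1,low[2]=2,low[3]=2,low[4]=4,low[5]=5,low[6]=6,low[7]=7,low[8]=8); scc=(scc[0]=0,scc[1]=1,scc[2]=2,scc[3]=2,scc[4]=3,scc[5]=4,scc[6]=6,scc[7]=5,scc[8]=7)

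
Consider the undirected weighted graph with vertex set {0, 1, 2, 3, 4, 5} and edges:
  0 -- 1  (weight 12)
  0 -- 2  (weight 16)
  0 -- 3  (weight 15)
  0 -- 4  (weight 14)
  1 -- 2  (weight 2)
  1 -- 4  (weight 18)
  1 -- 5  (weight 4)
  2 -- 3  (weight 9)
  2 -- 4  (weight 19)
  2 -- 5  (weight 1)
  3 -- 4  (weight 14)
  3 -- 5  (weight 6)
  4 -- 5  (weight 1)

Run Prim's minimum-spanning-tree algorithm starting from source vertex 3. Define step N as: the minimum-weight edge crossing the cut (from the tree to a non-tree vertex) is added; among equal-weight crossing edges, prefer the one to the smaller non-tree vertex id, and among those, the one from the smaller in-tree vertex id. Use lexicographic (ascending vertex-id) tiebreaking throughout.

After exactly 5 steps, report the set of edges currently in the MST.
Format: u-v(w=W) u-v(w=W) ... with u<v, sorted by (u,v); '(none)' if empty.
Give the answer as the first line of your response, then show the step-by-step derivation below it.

0-1(w=12) 1-2(w=2) 2-5(w=1) 3-5(w=6) 4-5(w=1)

step 1: add edge 3-5 (w=6); MST = {3-5(w=6)}
step 2: add edge 2-5 (w=1); MST = {2-5(w=1) 3-5(w=6)}
step 3: add edge 4-5 (w=1); MST = {2-5(w=1) 3-5(w=6) 4-5(w=1)}
step 4: add edge 1-2 (w=2); MST = {1-2(w=2) 2-5(w=1) 3-5(w=6) 4-5(w=1)}
step 5: add edge 0-1 (w=12); MST = {0-1(w=12) 1-2(w=2) 2-5(w=1) 3-5(w=6) 4-5(w=1)}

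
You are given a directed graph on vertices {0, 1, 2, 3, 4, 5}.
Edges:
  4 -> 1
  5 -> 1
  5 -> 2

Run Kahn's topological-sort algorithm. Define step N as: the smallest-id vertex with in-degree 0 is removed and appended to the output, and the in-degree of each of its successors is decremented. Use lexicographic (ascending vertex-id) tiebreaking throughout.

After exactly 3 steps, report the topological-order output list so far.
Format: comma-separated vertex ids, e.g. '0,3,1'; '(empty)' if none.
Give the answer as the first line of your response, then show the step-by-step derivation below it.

0,3,4

step 1: output 0; order=[0]; indeg=(0,2,1,0,0,0)
step 2: output 3; order=[0,3]; indeg=(0,2,1,0,0,0)
step 3: output 4; order=[0,3,4]; indeg=(0,1,1,0,0,0)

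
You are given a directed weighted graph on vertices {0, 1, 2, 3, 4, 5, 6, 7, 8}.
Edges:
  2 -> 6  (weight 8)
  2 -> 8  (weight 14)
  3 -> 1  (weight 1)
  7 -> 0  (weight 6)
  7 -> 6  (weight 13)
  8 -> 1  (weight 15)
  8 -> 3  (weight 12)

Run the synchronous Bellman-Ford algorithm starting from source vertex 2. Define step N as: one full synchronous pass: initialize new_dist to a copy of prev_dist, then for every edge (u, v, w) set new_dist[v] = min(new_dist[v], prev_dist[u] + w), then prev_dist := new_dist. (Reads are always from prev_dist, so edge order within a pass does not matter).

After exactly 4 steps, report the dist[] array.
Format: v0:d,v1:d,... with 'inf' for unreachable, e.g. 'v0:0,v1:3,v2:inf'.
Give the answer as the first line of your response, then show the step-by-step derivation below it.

v0:inf,v1:27,v2:0,v3:26,v4:inf,v5:inf,v6:8,v7:inf,v8:14

step 1: dist = v0:inf,v1:inf,v2:0,v3:inf,v4:inf,v5:inf,v6:8,v7:inf,v8:14
step 2: dist = v0:inf,v1:29,v2:0,v3:26,v4:inf,v5:inf,v6:8,v7:inf,v8:14
step 3: dist = v0:inf,v1:27,v2:0,v3:26,v4:inf,v5:inf,v6:8,v7:inf,v8:14
step 4: dist = v0:inf,v1:27,v2:0,v3:26,v4:inf,v5:inf,v6:8,v7:inf,v8:14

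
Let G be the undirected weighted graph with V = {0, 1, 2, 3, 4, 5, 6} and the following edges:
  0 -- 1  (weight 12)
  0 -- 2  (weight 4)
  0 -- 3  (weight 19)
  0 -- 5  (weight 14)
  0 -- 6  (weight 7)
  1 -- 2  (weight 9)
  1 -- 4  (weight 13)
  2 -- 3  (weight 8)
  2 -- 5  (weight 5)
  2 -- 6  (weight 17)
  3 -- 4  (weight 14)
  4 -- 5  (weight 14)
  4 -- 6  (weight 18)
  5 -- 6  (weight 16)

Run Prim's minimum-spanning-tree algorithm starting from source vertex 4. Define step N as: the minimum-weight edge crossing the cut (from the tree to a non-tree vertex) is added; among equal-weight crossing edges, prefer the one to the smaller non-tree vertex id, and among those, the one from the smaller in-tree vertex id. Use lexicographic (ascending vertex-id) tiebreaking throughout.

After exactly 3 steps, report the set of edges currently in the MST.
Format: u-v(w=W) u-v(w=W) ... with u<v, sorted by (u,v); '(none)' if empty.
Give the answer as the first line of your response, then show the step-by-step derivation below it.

0-2(w=4) 1-2(w=9) 1-4(w=13)

step 1: add edge 1-4 (w=13); MST = {1-4(w=13)}
step 2: add edge 1-2 (w=9); MST = {1-2(w=9) 1-4(w=13)}
step 3: add edge 0-2 (w=4); MST = {0-2(w=4) 1-2(w=9) 1-4(w=13)}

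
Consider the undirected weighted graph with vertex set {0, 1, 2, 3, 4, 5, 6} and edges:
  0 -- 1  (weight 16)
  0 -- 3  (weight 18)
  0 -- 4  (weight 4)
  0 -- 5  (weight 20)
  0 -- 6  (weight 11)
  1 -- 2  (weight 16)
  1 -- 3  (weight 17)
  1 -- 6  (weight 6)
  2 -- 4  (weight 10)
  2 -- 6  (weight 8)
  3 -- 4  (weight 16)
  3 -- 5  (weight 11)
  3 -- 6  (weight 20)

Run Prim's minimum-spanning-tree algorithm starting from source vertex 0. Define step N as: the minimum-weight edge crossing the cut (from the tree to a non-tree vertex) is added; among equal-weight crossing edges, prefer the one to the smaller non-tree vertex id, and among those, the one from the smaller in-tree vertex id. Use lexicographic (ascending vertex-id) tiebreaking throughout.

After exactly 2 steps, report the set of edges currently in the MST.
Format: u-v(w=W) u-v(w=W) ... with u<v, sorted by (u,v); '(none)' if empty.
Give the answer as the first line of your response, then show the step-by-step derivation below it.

0-4(w=4) 2-4(w=10)

step 1: add edge 0-4 (w=4); MST = {0-4(w=4)}
step 2: add edge 2-4 (w=10); MST = {0-4(w=4) 2-4(w=10)}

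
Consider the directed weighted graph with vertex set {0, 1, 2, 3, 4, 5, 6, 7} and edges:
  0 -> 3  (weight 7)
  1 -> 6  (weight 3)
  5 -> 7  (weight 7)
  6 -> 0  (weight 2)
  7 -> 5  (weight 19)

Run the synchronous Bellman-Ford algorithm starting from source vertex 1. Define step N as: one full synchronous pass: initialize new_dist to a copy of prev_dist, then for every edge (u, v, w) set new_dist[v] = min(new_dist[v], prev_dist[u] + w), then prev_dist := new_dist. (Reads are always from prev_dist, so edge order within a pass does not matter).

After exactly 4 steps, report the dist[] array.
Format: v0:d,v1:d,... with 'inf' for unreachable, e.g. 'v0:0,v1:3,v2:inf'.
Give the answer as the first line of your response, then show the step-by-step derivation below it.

v0:5,v1:0,v2:inf,v3:12,v4:inf,v5:inf,v6:3,v7:inf

step 1: dist = v0:inf,v1:0,v2:inf,v3:inf,v4:inf,v5:inf,v6:3,v7:inf
step 2: dist = v0:5,v1:0,v2:inf,v3:inf,v4:inf,v5:inf,v6:3,v7:inf
step 3: dist = v0:5,v1:0,v2:inf,v3:12,v4:inf,v5:inf,v6:3,v7:inf
step 4: dist = v0:5,v1:0,v2:inf,v3:12,v4:inf,v5:inf,v6:3,v7:inf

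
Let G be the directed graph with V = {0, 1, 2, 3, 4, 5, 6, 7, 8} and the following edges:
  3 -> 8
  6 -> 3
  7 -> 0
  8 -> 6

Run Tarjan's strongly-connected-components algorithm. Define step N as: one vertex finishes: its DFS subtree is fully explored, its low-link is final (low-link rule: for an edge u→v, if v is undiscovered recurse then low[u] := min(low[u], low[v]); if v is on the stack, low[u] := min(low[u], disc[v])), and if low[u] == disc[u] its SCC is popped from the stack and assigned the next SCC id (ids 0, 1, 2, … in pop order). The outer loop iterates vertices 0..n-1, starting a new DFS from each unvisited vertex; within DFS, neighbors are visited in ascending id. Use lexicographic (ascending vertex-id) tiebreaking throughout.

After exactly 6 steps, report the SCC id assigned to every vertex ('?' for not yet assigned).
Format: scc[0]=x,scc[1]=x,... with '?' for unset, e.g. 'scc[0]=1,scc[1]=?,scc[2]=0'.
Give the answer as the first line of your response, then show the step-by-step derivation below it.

scc[0]=0,scc[1]=1,scc[2]=2,scc[3]=3,scc[4]=?,scc[5]=?,scc[6]=3,scc[7]=?,scc[8]=3

step 1: low=(low[0]=0,low[1]=?,low[2]=?,low[3]=?,low[4]=?,low[5]=?,low[6]=?,low[7]=?,low[8]=?); scc=(scc[0]=0,scc[1]=?,scc[2]=?,scc[3]=?,scc[4]=?,scc[5]=?,scc[6]=?,scc[7]=?,scc[8]=?)
step 2: low=(low[0]=0,low[1]=1,low[2]=?,low[3]=?,low[4]=?,low[5]=?,low[6]=?,low[7]=?,low[8]=?); scc=(scc[0]=0,scc[1]=1,scc[2]=?,scc[3]=?,scc[4]=?,scc[5]=?,scc[6]=?,scc[7]=?,scc[8]=?)
step 3: low=(low[0]=0,low[1]=1,low[2]=2,low[3]=?,low[4]=?,low[5]=?,low[6]=?,low[7]=?,low[8]=?); scc=(scc[0]=0,scc[1]=1,scc[2]=2,scc[3]=?,scc[4]=?,scc[5]=?,scc[6]=?,scc[7]=?,scc[8]=?)
step 4: low=(low[0]=0,low[1]=1,low[2]=2,low[3]=3,low[4]=?,low[5]=?,low[6]=3,low[7]=?,low[8]=4); scc=(scc[0]=0,scc[1]=1,scc[2]=2,scc[3]=?,scc[4]=?,scc[5]=?,scc[6]=?,scc[7]=?,scc[8]=?)
step 5: low=(low[0]=0,low[1]=1,low[2]=2,low[3]=3,low[4]=?,low[5]=?,low[6]=3,low[7]=?,low[8]=3); scc=(scc[0]=0,scc[1]=1,scc[2]=2,scc[3]=?,scc[4]=?,scc[5]=?,scc[6]=?,scc[7]=?,scc[8]=?)
step 6: low=(low[0]=0,low[1]=1,low[2]=2,low[3]=3,low[4]=?,low[5]=?,low[6]=3,low[7]=?,low[8]=3); scc=(scc[0]=0,scc[1]=1,scc[2]=2,scc[3]=3,scc[4]=?,scc[5]=?,scc[6]=3,scc[7]=?,scc[8]=3)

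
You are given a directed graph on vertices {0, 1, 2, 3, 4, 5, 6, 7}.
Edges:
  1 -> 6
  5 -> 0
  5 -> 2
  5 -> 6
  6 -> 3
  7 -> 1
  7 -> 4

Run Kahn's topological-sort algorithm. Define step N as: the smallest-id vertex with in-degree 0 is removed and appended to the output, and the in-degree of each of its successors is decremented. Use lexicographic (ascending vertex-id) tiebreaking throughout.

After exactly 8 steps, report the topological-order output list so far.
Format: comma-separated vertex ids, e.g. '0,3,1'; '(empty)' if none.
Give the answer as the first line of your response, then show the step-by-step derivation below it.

5,0,2,7,1,4,6,3

step 1: output 5; order=[5]; indeg=(0,1,0,1,1,0,1,0)
step 2: output 0; order=[5,0]; indeg=(0,1,0,1,1,0,1,0)
step 3: output 2; order=[5,0,2]; indeg=(0,1,0,1,1,0,1,0)
step 4: output 7; order=[5,0,2,7]; indeg=(0,0,0,1,0,0,1,0)
step 5: output 1; order=[5,0,2,7,1]; indeg=(0,0,0,1,0,0,0,0)
step 6: output 4; order=[5,0,2,7,1,4]; indeg=(0,0,0,1,0,0,0,0)
step 7: output 6; order=[5,0,2,7,1,4,6]; indeg=(0,0,0,0,0,0,0,0)
step 8: output 3; order=[5,0,2,7,1,4,6,3]; indeg=(0,0,0,0,0,0,0,0)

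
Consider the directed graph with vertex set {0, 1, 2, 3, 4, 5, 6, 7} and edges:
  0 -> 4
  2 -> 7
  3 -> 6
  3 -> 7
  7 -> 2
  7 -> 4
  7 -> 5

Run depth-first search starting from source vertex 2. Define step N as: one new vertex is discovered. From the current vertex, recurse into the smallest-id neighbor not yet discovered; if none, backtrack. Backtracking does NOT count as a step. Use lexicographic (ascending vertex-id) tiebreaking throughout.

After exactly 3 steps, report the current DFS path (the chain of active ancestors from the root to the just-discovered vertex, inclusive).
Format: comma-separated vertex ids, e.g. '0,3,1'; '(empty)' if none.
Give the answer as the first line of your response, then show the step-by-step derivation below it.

2,7,4

step 1: discover 2; path=2; order=2
step 2: discover 7; path=2>7; order=2,7
step 3: discover 4; path=2>7>4; order=2,7,4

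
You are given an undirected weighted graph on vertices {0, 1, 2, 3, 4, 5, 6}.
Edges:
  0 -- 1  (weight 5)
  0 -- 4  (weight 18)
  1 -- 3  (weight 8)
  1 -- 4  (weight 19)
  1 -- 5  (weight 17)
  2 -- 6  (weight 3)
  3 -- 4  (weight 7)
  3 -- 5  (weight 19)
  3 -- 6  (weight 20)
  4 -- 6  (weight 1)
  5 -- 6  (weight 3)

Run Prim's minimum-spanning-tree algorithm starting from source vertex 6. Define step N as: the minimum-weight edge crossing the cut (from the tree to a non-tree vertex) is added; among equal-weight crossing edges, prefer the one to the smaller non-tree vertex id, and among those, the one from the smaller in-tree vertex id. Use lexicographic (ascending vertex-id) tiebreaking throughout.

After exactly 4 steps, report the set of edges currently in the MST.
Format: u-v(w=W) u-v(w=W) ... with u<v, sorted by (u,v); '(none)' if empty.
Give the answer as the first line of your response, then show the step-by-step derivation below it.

2-6(w=3) 3-4(w=7) 4-6(w=1) 5-6(w=3)

step 1: add edge 4-6 (w=1); MST = {4-6(w=1)}
step 2: add edge 2-6 (w=3); MST = {2-6(w=3) 4-6(w=1)}
step 3: add edge 5-6 (w=3); MST = {2-6(w=3) 4-6(w=1) 5-6(w=3)}
step 4: add edge 3-4 (w=7); MST = {2-6(w=3) 3-4(w=7) 4-6(w=1) 5-6(w=3)}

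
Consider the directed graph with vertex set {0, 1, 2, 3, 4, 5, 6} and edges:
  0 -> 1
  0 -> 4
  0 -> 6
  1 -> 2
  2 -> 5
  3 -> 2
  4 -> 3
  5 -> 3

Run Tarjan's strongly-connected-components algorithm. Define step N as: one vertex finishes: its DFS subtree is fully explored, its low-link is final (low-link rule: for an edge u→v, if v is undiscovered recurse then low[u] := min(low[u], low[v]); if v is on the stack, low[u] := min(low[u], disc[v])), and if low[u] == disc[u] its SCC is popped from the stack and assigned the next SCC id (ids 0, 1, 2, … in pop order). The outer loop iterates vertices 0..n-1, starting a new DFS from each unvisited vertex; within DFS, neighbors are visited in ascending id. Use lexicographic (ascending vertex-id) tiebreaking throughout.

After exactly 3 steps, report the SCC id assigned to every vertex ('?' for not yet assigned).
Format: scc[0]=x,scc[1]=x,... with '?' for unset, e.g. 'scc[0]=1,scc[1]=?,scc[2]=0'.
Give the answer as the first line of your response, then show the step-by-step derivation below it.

scc[0]=?,scc[1]=?,scc[2]=0,scc[3]=0,scc[4]=?,scc[5]=0,scc[6]=?

step 1: low=(low[0]=0,low[1]=1,low[2]=2,low[3]=2,low[4]=?,low[5]=3,low[6]=?); scc=(scc[0]=?,scc[1]=?,scc[2]=?,scc[3]=?,scc[4]=?,scc[5]=?,scc[6]=?)
step 2: low=(low[0]=0,low[1]=1,low[2]=2,low[3]=2,low[4]=?,low[5]=2,low[6]=?); scc=(scc[0]=?,scc[1]=?,scc[2]=?,scc[3]=?,scc[4]=?,scc[5]=?,scc[6]=?)
step 3: low=(low[0]=0,low[1]=1,low[2]=2,low[3]=2,low[4]=?,low[5]=2,low[6]=?); scc=(scc[0]=?,scc[1]=?,scc[2]=0,scc[3]=0,scc[4]=?,scc[5]=0,scc[6]=?)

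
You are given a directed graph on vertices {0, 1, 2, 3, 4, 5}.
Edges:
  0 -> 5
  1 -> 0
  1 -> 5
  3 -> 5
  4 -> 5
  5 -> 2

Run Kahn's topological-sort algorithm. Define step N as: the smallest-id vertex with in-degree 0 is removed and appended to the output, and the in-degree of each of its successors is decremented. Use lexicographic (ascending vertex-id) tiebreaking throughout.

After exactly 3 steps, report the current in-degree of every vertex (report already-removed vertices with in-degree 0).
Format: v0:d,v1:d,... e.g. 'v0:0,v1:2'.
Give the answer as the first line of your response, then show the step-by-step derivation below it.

v0:0,v1:0,v2:1,v3:0,v4:0,v5:1

step 1: output 1; order=[1]; indeg=(0,0,1,0,0,3)
step 2: output 0; order=[1,0]; indeg=(0,0,1,0,0,2)
step 3: output 3; order=[1,0,3]; indeg=(0,0,1,0,0,1)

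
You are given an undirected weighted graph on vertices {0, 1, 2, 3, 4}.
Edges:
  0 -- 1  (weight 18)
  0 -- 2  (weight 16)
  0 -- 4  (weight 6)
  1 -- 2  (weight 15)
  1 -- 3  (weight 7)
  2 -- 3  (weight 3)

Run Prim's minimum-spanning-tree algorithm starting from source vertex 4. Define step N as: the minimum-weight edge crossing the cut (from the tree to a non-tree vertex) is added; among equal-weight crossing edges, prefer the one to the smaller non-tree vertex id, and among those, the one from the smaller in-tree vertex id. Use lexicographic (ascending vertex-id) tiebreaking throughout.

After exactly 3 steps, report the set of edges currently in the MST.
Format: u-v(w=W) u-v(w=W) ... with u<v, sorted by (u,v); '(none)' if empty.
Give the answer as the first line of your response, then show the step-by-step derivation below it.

0-2(w=16) 0-4(w=6) 2-3(w=3)

step 1: add edge 0-4 (w=6); MST = {0-4(w=6)}
step 2: add edge 0-2 (w=16); MST = {0-2(w=16) 0-4(w=6)}
step 3: add edge 2-3 (w=3); MST = {0-2(w=16) 0-4(w=6) 2-3(w=3)}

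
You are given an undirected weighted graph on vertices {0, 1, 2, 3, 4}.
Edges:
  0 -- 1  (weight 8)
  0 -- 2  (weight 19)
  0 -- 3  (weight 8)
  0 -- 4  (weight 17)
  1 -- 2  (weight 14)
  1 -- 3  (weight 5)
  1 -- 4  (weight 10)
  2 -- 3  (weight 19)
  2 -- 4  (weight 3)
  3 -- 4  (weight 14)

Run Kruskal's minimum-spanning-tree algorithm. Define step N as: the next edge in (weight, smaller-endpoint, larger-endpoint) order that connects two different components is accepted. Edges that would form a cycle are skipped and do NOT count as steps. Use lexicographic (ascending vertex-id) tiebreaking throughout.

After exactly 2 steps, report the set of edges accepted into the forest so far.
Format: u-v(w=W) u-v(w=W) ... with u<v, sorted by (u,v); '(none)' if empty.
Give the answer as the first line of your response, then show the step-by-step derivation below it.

1-3(w=5) 2-4(w=3)

step 1: add edge 2-4 (w=3); MST = {2-4(w=3)}
step 2: add edge 1-3 (w=5); MST = {1-3(w=5) 2-4(w=3)}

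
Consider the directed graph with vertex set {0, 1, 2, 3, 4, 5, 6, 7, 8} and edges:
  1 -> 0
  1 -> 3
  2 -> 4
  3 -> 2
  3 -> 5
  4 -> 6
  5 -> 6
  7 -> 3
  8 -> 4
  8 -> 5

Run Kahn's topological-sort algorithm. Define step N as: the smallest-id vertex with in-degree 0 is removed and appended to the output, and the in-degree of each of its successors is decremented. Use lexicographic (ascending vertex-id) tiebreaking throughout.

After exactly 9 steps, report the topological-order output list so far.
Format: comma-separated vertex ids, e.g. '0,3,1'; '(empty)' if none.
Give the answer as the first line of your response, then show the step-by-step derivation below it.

1,0,7,3,2,8,4,5,6

step 1: output 1; order=[1]; indeg=(0,0,1,1,2,2,2,0,0)
step 2: output 0; order=[1,0]; indeg=(0,0,1,1,2,2,2,0,0)
step 3: output 7; order=[1,0,7]; indeg=(0,0,1,0,2,2,2,0,0)
step 4: output 3; order=[1,0,7,3]; indeg=(0,0,0,0,2,1,2,0,0)
step 5: output 2; order=[1,0,7,3,2]; indeg=(0,0,0,0,1,1,2,0,0)
step 6: output 8; order=[1,0,7,3,2,8]; indeg=(0,0,0,0,0,0,2,0,0)
step 7: output 4; order=[1,0,7,3,2,8,4]; indeg=(0,0,0,0,0,0,1,0,0)
step 8: output 5; order=[1,0,7,3,2,8,4,5]; indeg=(0,0,0,0,0,0,0,0,0)
step 9: output 6; order=[1,0,7,3,2,8,4,5,6]; indeg=(0,0,0,0,0,0,0,0,0)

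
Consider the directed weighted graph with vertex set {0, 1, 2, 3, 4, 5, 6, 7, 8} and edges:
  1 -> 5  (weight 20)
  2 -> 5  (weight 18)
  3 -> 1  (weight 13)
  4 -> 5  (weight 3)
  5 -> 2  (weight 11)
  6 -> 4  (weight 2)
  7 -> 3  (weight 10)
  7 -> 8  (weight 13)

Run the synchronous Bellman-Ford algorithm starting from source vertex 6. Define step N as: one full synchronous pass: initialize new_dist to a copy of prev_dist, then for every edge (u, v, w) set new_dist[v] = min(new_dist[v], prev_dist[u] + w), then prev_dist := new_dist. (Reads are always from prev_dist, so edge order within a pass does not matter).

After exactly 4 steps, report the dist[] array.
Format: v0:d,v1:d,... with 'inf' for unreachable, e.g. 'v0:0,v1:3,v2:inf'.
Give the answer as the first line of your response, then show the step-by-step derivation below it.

v0:inf,v1:inf,v2:16,v3:inf,v4:2,v5:5,v6:0,v7:inf,v8:inf

step 1: dist = v0:inf,v1:inf,v2:inf,v3:inf,v4:2,v5:inf,v6:0,v7:inf,v8:inf
step 2: dist = v0:inf,v1:inf,v2:inf,v3:inf,v4:2,v5:5,v6:0,v7:inf,v8:inf
step 3: dist = v0:inf,v1:inf,v2:16,v3:inf,v4:2,v5:5,v6:0,v7:inf,v8:inf
step 4: dist = v0:inf,v1:inf,v2:16,v3:inf,v4:2,v5:5,v6:0,v7:inf,v8:inf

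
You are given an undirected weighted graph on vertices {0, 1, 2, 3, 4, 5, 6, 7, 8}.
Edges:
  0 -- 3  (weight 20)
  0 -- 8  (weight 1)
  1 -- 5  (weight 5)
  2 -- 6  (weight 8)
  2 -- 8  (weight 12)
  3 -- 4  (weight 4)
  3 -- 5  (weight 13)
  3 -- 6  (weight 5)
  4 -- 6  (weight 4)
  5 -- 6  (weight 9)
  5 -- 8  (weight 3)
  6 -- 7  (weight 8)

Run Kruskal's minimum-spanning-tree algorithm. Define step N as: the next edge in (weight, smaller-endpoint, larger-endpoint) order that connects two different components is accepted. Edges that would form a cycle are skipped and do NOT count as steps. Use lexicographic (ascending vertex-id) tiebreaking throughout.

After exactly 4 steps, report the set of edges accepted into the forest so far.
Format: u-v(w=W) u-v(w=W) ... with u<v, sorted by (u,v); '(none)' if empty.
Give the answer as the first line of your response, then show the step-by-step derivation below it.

0-8(w=1) 3-4(w=4) 4-6(w=4) 5-8(w=3)

step 1: add edge 0-8 (w=1); MST = {0-8(w=1)}
step 2: add edge 5-8 (w=3); MST = {0-8(w=1) 5-8(w=3)}
step 3: add edge 3-4 (w=4); MST = {0-8(w=1) 3-4(w=4) 5-8(w=3)}
step 4: add edge 4-6 (w=4); MST = {0-8(w=1) 3-4(w=4) 4-6(w=4) 5-8(w=3)}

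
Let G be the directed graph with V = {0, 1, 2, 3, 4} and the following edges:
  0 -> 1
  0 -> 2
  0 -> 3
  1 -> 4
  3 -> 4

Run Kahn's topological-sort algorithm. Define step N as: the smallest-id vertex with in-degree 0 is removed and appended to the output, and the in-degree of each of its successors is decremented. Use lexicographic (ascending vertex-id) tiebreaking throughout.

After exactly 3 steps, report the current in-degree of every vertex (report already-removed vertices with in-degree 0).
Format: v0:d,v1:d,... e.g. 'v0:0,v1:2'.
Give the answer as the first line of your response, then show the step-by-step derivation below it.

v0:0,v1:0,v2:0,v3:0,v4:1

step 1: output 0; order=[0]; indeg=(0,0,0,0,2)
step 2: output 1; order=[0,1]; indeg=(0,0,0,0,1)
step 3: output 2; order=[0,1,2]; indeg=(0,0,0,0,1)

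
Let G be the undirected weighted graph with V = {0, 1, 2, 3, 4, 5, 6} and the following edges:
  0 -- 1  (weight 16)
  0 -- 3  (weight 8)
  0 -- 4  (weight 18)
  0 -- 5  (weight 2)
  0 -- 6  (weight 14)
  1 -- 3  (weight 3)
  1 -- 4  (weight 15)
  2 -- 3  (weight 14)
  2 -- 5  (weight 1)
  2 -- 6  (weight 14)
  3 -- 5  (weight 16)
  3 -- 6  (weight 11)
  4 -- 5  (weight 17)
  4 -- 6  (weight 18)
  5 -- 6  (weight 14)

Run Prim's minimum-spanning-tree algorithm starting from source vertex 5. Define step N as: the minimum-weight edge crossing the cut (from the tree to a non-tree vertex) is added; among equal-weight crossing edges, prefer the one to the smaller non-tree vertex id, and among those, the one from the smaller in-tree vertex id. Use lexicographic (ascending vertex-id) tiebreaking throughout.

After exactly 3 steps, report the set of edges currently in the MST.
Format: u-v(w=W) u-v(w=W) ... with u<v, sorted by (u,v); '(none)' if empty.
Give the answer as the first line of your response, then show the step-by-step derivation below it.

0-3(w=8) 0-5(w=2) 2-5(w=1)

step 1: add edge 2-5 (w=1); MST = {2-5(w=1)}
step 2: add edge 0-5 (w=2); MST = {0-5(w=2) 2-5(w=1)}
step 3: add edge 0-3 (w=8); MST = {0-3(w=8) 0-5(w=2) 2-5(w=1)}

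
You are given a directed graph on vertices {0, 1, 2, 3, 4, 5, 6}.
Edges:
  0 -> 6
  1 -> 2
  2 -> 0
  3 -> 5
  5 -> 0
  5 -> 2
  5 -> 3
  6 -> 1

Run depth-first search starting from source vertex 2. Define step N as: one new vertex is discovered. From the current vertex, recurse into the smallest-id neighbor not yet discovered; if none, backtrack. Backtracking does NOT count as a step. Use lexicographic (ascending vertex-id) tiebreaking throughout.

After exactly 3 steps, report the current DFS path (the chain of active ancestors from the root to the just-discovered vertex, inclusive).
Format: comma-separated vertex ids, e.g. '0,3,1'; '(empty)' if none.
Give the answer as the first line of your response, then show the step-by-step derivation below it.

2,0,6

step 1: discover 2; path=2; order=2
step 2: discover 0; path=2>0; order=2,0
step 3: discover 6; path=2>0>6; order=2,0,6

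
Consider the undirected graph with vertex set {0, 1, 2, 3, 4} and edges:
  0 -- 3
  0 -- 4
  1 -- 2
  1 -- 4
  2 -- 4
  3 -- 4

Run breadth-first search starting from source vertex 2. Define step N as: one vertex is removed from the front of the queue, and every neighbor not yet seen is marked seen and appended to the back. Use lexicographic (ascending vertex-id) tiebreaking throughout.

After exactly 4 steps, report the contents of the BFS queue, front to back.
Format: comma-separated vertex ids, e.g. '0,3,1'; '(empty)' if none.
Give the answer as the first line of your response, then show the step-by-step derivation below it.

3

step 1: dequeue 2; queue=[1,4]; order=2
step 2: dequeue 1; queue=[4]; order=2,1
step 3: dequeue 4; queue=[0,3]; order=2,1,4
step 4: dequeue 0; queue=[3]; order=2,1,4,0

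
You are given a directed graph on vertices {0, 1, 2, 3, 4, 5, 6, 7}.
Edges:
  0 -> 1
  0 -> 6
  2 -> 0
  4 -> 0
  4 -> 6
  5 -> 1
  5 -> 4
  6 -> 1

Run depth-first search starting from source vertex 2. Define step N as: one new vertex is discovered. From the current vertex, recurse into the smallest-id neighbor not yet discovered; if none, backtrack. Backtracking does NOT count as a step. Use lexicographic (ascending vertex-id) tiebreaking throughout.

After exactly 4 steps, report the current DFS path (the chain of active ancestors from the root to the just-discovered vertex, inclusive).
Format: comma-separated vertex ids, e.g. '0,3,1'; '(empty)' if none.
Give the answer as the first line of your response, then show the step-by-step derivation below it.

2,0,6

step 1: discover 2; path=2; order=2
step 2: discover 0; path=2>0; order=2,0
step 3: discover 1; path=2>0>1; order=2,0,1
step 4: discover 6; path=2>0>6; order=2,0,1,6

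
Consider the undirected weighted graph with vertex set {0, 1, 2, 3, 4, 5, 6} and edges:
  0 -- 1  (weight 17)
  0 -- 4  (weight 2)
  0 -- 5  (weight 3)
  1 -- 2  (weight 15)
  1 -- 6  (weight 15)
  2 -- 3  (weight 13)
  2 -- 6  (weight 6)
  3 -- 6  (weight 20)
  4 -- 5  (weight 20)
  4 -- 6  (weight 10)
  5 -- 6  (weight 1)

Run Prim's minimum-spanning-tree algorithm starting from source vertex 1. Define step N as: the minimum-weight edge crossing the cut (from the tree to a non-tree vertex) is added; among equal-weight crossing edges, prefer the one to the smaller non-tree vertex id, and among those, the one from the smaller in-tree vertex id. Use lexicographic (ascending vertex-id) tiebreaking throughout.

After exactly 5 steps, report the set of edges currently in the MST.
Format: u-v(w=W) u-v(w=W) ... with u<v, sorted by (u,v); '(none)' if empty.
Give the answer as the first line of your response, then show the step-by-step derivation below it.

0-4(w=2) 0-5(w=3) 1-2(w=15) 2-6(w=6) 5-6(w=1)

step 1: add edge 1-2 (w=15); MST = {1-2(w=15)}
step 2: add edge 2-6 (w=6); MST = {1-2(w=15) 2-6(w=6)}
step 3: add edge 5-6 (w=1); MST = {1-2(w=15) 2-6(w=6) 5-6(w=1)}
step 4: add edge 0-5 (w=3); MST = {0-5(w=3) 1-2(w=15) 2-6(w=6) 5-6(w=1)}
step 5: add edge 0-4 (w=2); MST = {0-4(w=2) 0-5(w=3) 1-2(w=15) 2-6(w=6) 5-6(w=1)}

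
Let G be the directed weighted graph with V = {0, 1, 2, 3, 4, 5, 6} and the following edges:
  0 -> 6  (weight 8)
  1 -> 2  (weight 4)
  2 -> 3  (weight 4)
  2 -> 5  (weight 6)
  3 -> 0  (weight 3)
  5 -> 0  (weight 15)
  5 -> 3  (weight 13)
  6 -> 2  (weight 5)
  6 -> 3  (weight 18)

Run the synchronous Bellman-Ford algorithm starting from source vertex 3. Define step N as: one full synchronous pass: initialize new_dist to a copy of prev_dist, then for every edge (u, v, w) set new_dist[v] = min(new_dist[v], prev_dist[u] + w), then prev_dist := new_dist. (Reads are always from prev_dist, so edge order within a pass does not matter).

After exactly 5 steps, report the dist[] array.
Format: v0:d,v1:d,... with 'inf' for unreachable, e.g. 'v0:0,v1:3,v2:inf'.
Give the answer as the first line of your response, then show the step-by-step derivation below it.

v0:3,v1:inf,v2:16,v3:0,v4:inf,v5:22,v6:11

step 1: dist = v0:3,v1:inf,v2:inf,v3:0,v4:inf,v5:inf,v6:inf
step 2: dist = v0:3,v1:inf,v2:inf,v3:0,v4:inf,v5:inf,v6:11
step 3: dist = v0:3,v1:inf,v2:16,v3:0,v4:inf,v5:inf,v6:11
step 4: dist = v0:3,v1:inf,v2:16,v3:0,v4:inf,v5:22,v6:11
step 5: dist = v0:3,v1:inf,v2:16,v3:0,v4:inf,v5:22,v6:11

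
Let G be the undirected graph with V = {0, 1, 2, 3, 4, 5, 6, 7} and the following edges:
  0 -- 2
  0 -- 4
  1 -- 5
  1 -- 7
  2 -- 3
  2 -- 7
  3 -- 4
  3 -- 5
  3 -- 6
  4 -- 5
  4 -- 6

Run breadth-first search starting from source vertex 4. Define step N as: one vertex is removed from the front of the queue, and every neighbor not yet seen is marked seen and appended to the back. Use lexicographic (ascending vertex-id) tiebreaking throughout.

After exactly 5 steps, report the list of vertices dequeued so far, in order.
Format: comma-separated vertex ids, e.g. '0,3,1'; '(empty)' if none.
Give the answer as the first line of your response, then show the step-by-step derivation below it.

4,0,3,5,6

step 1: dequeue 4; queue=[0,3,5,6]; order=4
step 2: dequeue 0; queue=[3,5,6,2]; order=4,0
step 3: dequeue 3; queue=[5,6,2]; order=4,0,3
step 4: dequeue 5; queue=[6,2,1]; order=4,0,3,5
step 5: dequeue 6; queue=[2,1]; order=4,0,3,5,6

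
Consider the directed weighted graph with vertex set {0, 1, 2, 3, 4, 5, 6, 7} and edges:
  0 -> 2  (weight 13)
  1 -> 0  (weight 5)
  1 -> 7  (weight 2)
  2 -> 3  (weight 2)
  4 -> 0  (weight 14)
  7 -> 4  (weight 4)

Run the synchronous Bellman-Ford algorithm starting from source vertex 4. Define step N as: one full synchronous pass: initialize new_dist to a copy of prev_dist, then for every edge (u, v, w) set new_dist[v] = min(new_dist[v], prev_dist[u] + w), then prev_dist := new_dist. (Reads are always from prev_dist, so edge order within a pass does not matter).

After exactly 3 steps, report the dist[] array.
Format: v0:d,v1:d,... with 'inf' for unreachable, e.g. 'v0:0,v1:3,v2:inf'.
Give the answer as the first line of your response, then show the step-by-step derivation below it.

v0:14,v1:inf,v2:27,v3:29,v4:0,v5:inf,v6:inf,v7:inf

step 1: dist = v0:14,v1:inf,v2:inf,v3:inf,v4:0,v5:inf,v6:inf,v7:inf
step 2: dist = v0:14,v1:inf,v2:27,v3:inf,v4:0,v5:inf,v6:inf,v7:inf
step 3: dist = v0:14,v1:inf,v2:27,v3:29,v4:0,v5:inf,v6:inf,v7:inf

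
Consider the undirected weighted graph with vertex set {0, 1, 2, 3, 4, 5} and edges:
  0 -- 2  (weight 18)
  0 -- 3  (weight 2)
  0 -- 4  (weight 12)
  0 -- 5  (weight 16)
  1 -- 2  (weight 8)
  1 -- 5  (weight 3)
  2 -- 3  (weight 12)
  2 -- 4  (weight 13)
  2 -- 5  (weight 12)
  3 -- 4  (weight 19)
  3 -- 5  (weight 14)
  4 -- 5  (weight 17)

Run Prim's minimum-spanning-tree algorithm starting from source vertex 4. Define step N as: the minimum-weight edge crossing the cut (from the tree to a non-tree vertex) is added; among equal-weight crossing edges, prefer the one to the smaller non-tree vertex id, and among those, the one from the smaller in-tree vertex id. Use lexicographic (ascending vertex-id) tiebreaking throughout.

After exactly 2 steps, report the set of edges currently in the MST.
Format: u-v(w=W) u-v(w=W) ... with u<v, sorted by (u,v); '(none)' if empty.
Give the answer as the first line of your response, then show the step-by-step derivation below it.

0-3(w=2) 0-4(w=12)

step 1: add edge 0-4 (w=12); MST = {0-4(w=12)}
step 2: add edge 0-3 (w=2); MST = {0-3(w=2) 0-4(w=12)}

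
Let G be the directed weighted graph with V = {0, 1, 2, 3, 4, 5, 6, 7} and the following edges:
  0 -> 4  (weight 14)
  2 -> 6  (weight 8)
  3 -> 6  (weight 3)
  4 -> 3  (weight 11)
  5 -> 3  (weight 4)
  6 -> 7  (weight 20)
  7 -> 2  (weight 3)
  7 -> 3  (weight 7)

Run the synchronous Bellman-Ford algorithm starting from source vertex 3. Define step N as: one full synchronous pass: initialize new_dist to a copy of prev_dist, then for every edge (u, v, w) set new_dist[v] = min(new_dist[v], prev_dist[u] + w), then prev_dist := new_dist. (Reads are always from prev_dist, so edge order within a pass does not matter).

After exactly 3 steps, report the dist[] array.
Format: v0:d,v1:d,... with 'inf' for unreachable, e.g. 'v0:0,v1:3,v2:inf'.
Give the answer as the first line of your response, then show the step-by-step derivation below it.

v0:inf,v1:inf,v2:26,v3:0,v4:inf,v5:inf,v6:3,v7:23

step 1: dist = v0:inf,v1:inf,v2:inf,v3:0,v4:inf,v5:inf,v6:3,v7:inf
step 2: dist = v0:inf,v1:inf,v2:inf,v3:0,v4:inf,v5:inf,v6:3,v7:23
step 3: dist = v0:inf,v1:inf,v2:26,v3:0,v4:inf,v5:inf,v6:3,v7:23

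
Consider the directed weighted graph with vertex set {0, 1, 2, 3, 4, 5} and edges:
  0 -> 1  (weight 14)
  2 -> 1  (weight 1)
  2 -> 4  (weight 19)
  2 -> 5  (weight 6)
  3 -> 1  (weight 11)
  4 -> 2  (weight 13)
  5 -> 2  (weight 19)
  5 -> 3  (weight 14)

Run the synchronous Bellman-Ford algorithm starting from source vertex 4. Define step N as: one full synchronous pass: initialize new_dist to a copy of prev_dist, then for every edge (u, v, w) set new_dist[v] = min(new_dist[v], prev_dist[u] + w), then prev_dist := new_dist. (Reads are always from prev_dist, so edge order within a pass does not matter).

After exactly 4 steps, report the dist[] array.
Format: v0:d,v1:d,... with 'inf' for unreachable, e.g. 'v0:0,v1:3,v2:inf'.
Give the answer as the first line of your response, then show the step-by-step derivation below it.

v0:inf,v1:14,v2:13,v3:33,v4:0,v5:19

step 1: dist = v0:inf,v1:inf,v2:13,v3:inf,v4:0,v5:inf
step 2: dist = v0:inf,v1:14,v2:13,v3:inf,v4:0,v5:19
step 3: dist = v0:inf,v1:14,v2:13,v3:33,v4:0,v5:19
step 4: dist = v0:inf,v1:14,v2:13,v3:33,v4:0,v5:19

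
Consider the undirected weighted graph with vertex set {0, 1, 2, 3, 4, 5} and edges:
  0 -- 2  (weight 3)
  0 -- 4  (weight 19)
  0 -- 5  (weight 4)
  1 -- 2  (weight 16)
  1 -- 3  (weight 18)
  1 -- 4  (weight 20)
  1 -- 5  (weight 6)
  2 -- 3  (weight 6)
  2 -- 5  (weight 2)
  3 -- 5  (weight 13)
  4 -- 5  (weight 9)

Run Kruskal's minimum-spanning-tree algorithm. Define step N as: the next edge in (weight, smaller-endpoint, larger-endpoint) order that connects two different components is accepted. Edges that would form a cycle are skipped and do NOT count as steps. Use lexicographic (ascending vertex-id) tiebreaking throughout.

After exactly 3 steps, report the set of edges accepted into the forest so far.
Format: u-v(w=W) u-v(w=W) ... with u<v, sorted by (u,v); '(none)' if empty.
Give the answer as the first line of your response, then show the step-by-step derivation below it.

0-2(w=3) 1-5(w=6) 2-5(w=2)

step 1: add edge 2-5 (w=2); MST = {2-5(w=2)}
step 2: add edge 0-2 (w=3); MST = {0-2(w=3) 2-5(w=2)}
step 3: add edge 1-5 (w=6); MST = {0-2(w=3) 1-5(w=6) 2-5(w=2)}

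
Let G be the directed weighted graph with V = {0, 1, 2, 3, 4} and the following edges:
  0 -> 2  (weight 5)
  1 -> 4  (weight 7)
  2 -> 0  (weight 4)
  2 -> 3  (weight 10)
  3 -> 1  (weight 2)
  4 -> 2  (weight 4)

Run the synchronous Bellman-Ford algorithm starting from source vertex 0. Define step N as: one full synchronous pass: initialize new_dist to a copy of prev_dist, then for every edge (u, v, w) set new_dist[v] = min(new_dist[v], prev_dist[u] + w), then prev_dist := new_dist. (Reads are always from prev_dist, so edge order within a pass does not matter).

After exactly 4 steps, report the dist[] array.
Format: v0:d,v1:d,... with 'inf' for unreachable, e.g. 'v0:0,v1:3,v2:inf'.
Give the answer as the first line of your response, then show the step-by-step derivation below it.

v0:0,v1:17,v2:5,v3:15,v4:24

step 1: dist = v0:0,v1:inf,v2:5,v3:inf,v4:inf
step 2: dist = v0:0,v1:inf,v2:5,v3:15,v4:inf
step 3: dist = v0:0,v1:17,v2:5,v3:15,v4:inf
step 4: dist = v0:0,v1:17,v2:5,v3:15,v4:24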